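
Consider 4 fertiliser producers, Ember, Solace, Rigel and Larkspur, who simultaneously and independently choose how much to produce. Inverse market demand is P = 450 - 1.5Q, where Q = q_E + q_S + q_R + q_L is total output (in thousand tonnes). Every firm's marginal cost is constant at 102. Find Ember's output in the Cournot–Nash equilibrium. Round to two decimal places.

46.40

Each firm earns π_i = (450 - 1.5Q)q_i - 102q_i.
First-order condition (treating rivals' output as given): 348 - 3q_i - (3/2)·Σ_{j≠i} q_j = 0.
By symmetry each firm produces the same amount; substituting Σ_{j≠i} q_j = 3q_i yields q_i = 348/(15/2) = 232/5.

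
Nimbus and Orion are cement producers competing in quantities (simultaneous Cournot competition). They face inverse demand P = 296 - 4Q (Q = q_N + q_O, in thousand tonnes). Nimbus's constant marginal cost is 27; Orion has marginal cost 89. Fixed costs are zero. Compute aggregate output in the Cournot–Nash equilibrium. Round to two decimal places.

Nimbus's profit: π_N = (296 - 4Q)q_N - (27q_N). Setting ∂π_N/∂q_N = 0: 269 - 8q_N - 4(q_O) = 0.
Orion's first-order condition: 207 - 8q_O - 4(q_N) = 0.
Best responses: q_N = (269 - 4q_O)/8, q_O = (207 - 4q_N)/8.
Solving the pair: q_N = 331/12, q_O = 145/12.
Total output Q = 331/12 + 145/12 = 119/3.

39.67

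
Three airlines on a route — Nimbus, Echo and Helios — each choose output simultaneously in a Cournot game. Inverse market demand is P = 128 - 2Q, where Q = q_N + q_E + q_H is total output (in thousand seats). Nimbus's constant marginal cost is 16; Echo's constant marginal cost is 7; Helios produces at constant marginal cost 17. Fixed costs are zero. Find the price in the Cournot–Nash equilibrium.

Nimbus's profit: π_N = (128 - 2Q)q_N - (16q_N). Setting ∂π_N/∂q_N = 0: 112 - 4q_N - 2(q_E + q_H) = 0.
Echo's profit: π_E = (128 - 2Q)q_E - (7q_E). Setting ∂π_E/∂q_E = 0: 121 - 4q_E - 2(q_N + q_H) = 0.
Helios's profit: π_H = (128 - 2Q)q_H - (17q_H). Setting ∂π_H/∂q_H = 0: 111 - 4q_H - 2(q_N + q_E) = 0.
Adding the 3 conditions: 344 − 4Q − 4Q = 0, i.e. Q = 43.
Back-substituting: q_N = (112 − 86)/2 = 13, q_E = (121 − 86)/2 = 35/2, q_H = (111 − 86)/2 = 25/2.
Total output Q = 43, so price P = 128 - 2·43 = 42.

42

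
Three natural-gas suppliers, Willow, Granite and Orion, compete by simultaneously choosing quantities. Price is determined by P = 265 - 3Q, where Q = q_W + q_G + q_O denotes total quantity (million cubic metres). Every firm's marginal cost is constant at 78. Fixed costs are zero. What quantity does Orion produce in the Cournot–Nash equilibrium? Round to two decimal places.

15.58

A representative firm's profit is π_i = q_i(265 - 3Q) - 78q_i.
First-order condition (treating rivals' output as given): 187 - 6q_i - 3·Σ_{j≠i} q_j = 0.
With identical firms every q_j equals q_i, so Σ_{j≠i} q_j = 2q_i and 187 = 12q_i, giving q_i = 187/12.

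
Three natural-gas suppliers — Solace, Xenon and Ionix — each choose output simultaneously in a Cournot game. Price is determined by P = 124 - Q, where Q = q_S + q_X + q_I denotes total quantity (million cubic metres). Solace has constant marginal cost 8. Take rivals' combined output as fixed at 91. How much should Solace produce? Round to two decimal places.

With rivals' combined output fixed at 91, Solace's profit is π_S = (124 - 91 - q_S)q_S - (8q_S) = (33 - q_S)q_S - (8q_S).
∂π_S/∂q_S = 25 - 2q_S = 0, so q_S = 25/2.

12.50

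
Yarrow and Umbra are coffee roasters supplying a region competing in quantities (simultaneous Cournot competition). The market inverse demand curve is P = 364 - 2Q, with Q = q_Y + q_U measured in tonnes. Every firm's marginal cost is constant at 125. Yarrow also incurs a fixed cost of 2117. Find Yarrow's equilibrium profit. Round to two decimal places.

1056.39

Each firm earns π_i = (364 - 2Q)q_i - 125q_i.
First-order condition (treating rivals' output as given): 239 - 4q_i - 2q_j = 0.
By symmetry each firm produces the same amount; substituting q_j = q_i yields q_i = 239/6.
Price P = 364 - 2·(239/3) = 614/3.
Yarrow's profit: (614/3 - 125)·(239/6) - 2117 = 1056.3889.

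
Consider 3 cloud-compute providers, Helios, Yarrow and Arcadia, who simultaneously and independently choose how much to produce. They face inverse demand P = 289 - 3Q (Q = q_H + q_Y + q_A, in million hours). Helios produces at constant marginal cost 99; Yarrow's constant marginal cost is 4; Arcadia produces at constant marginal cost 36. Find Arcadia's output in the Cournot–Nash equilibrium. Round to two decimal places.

23.67

Helios's profit: π_H = (289 - 3Q)q_H - (99q_H). Setting ∂π_H/∂q_H = 0: 190 - 6q_H - 3(q_Y + q_A) = 0.
Yarrow's first-order condition: 285 - 6q_Y - 3(q_H + q_A) = 0.
Arcadia's profit: π_A = (289 - 3Q)q_A - (36q_A). Setting ∂π_A/∂q_A = 0: 253 - 6q_A - 3(q_H + q_Y) = 0.
Summing all 3 equations gives 728 − 12Q = 0, hence Q = 182/3.
Back-substituting: q_H = (190 − 182)/3 = 8/3, q_Y = (285 − 182)/3 = 103/3, q_A = (253 − 182)/3 = 71/3.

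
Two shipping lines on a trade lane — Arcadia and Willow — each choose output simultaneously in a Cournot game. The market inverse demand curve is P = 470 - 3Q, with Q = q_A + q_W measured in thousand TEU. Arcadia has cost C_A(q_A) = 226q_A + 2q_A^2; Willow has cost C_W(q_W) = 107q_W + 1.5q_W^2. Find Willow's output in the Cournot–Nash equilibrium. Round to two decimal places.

35.78

Arcadia's profit: π_A = (470 - 3Q)q_A - (226q_A + 2q_A²). Setting ∂π_A/∂q_A = 0: 244 - 10q_A - 3(q_W) = 0.
Willow's first-order condition: 363 - 9q_W - 3(q_A) = 0.
So q_A = (244 - 3q_W)/10 and q_W = (363 - 3q_A)/9.
Solving the pair: q_A = 41/3, q_W = 322/9.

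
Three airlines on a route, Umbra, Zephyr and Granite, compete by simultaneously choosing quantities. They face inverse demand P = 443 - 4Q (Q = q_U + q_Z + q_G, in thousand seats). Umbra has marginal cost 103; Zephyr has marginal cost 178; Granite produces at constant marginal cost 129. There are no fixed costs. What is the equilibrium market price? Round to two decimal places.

213.25

Umbra's profit: π_U = (443 - 4Q)q_U - (103q_U). Setting ∂π_U/∂q_U = 0: 340 - 8q_U - 4(q_Z + q_G) = 0.
Zephyr's profit: π_Z = (443 - 4Q)q_Z - (178q_Z). Setting ∂π_Z/∂q_Z = 0: 265 - 8q_Z - 4(q_U + q_G) = 0.
Granite's first-order condition: 314 - 8q_G - 4(q_U + q_Z) = 0.
Adding the 3 first-order conditions: 919 − 16Q = 0, so Q = 919/16.
Back-substituting: q_U = (340 − 919/4)/4 = 441/16, q_Z = (265 − 919/4)/4 = 141/16, q_G = (314 − 919/4)/4 = 337/16.
Total output Q = 919/16, so price P = 443 - 4·(919/16) = 853/4.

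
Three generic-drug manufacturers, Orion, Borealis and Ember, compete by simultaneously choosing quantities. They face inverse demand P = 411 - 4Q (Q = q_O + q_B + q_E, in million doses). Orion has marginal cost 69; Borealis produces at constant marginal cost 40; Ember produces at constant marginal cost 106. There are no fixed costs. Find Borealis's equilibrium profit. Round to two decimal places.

Orion's profit: π_O = (411 - 4Q)q_O - (69q_O). Setting ∂π_O/∂q_O = 0: 342 - 8q_O - 4(q_B + q_E) = 0.
Borealis's profit: π_B = (411 - 4Q)q_B - (40q_B). Setting ∂π_B/∂q_B = 0: 371 - 8q_B - 4(q_O + q_E) = 0.
Ember's first-order condition: 305 - 8q_E - 4(q_O + q_B) = 0.
Adding the 3 conditions: 1018 − 8Q − 8Q = 0, i.e. Q = 509/8.
Back-substituting: q_O = (342 − 509/2)/4 = 175/8, q_B = (371 − 509/2)/4 = 233/8, q_E = (305 − 509/2)/4 = 101/8.
Price P = 411 - 4·(509/8) = 313/2.
Borealis's profit: (313/2 - 40)·(233/8) = 3393.0625.

3393.06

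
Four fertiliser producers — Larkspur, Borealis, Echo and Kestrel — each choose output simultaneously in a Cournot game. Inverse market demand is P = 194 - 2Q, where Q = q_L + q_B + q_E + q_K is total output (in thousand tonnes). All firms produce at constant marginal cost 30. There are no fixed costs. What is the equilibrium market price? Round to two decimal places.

62.80

Each firm earns π_i = (194 - 2Q)q_i - 30q_i.
Setting ∂π_i/∂q_i = 0 with rivals' quantities fixed: 164 - 4q_i - 2·Σ_{j≠i} q_j = 0.
With identical firms every q_j equals q_i, so Σ_{j≠i} q_j = 3q_i and 164 = 10q_i, giving q_i = 82/5.
Total output Q = 328/5, so price P = 194 - 2·(328/5) = 314/5.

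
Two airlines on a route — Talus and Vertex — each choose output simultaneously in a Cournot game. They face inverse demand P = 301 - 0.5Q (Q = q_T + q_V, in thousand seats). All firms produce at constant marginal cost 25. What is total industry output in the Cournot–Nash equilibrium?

368

A representative firm's profit is π_i = q_i(301 - 0.5Q) - 25q_i.
Setting ∂π_i/∂q_i = 0 with rivals' quantities fixed: 276 - q_i - (1/2)q_j = 0.
By symmetry each firm produces the same amount; substituting q_j = q_i yields q_i = 276/(3/2) = 184.
Total output Q = 184 + 184 = 368.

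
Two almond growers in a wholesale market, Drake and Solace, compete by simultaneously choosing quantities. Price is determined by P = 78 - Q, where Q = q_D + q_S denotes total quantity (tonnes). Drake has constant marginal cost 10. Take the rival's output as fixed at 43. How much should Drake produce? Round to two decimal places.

12.50

With the rival's output fixed at 43, Drake's profit is π_D = (78 - 43 - q_D)q_D - (10q_D) = (35 - q_D)q_D - (10q_D).
∂π_D/∂q_D = 25 - 2q_D = 0, so q_D = 25/2.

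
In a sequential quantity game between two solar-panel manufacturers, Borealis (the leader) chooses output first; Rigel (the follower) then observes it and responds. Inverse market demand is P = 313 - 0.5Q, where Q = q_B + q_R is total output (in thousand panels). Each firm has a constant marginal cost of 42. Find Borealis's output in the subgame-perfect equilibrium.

The follower Rigel best-responds to any q_B: π_R = (313 - 0.5Q)q_R - 42q_R.
∂π_R/∂q_R = 271 - (1/2)q_B - q_R = 0 gives the reaction function q_R = (271 - (1/2)q_B).
Borealis substitutes q_R(q_B) into its own profit: π_B = q_B(313 - (1/2)q_B - (271 - (1/2)q_B)/2) - 42q_B = (355/2 - (1/4)q_B)q_B - 42q_B.
Maximising: ∂π_B/∂q_B = 271/2 - (1/2)q_B = 0, giving q_B = 271.
Then q_R = (271 - (1/2)·271) = 271/2.

271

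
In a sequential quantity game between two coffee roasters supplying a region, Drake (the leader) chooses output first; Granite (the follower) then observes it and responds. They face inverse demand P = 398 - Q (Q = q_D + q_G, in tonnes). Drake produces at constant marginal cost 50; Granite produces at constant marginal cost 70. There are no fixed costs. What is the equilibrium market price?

Solve by backward induction. Given q_D, the follower Granite maximises π_G = (398 - q_D - q_G)q_G - 70q_G.
Setting the follower's marginal profit to zero, 328 - q_D - 2q_G = 0, i.e. q_G = (328 - q_D)/2.
The leader anticipates this reaction. Substituting into P = 398 - Q gives P = 234 - (1/2)q_D, so π_D = (234 - (1/2)q_D)q_D - 50q_D.
Maximising: ∂π_D/∂q_D = 184 - q_D = 0, giving q_D = 184.
Then q_G = (328 - 184)/2 = 72.
Total output Q = 256, so price P = 398 - 256 = 142.

142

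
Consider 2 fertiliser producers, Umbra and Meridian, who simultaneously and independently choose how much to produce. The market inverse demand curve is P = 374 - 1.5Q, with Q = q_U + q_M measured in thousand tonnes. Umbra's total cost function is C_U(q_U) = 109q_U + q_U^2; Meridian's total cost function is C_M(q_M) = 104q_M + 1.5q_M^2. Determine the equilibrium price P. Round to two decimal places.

258.46

Umbra's profit: π_U = (374 - 1.5Q)q_U - (109q_U + q_U²). Setting ∂π_U/∂q_U = 0: 265 - 5q_U - (3/2)(q_M) = 0.
Meridian's first-order condition: 270 - 6q_M - (3/2)(q_U) = 0.
So q_U = (265 - (3/2)q_M)/5 and q_M = (270 - (3/2)q_U)/6.
Solving the pair: q_U = 1580/37, q_M = 1270/37.
Total output Q = 77.0270, so price P = 374 - (3/2)·77.0270 = 258.4595.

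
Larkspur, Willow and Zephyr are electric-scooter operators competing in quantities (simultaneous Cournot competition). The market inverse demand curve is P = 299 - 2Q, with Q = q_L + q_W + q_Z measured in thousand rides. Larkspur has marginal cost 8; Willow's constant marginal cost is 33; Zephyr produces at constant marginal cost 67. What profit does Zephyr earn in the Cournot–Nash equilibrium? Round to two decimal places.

Larkspur's profit: π_L = (299 - 2Q)q_L - (8q_L). Setting ∂π_L/∂q_L = 0: 291 - 4q_L - 2(q_W + q_Z) = 0.
Willow's first-order condition: 266 - 4q_W - 2(q_L + q_Z) = 0.
Zephyr's profit: π_Z = (299 - 2Q)q_Z - (67q_Z). Setting ∂π_Z/∂q_Z = 0: 232 - 4q_Z - 2(q_L + q_W) = 0.
Summing all 3 equations gives 789 − 8Q = 0, hence Q = 789/8.
Back-substituting: q_L = (291 − 789/4)/2 = 375/8, q_W = (266 − 789/4)/2 = 275/8, q_Z = (232 − 789/4)/2 = 139/8.
Price P = 299 - 2·(789/8) = 407/4.
Zephyr's profit: (407/4 - 67)·(139/8) = 603.7813.

603.78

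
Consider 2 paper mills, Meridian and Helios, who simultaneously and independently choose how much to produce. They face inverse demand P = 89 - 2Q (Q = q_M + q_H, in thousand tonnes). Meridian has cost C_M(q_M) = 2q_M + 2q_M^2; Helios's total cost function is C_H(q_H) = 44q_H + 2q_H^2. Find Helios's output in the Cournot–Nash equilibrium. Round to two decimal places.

Meridian's profit: π_M = (89 - 2Q)q_M - (2q_M + 2q_M²). Setting ∂π_M/∂q_M = 0: 87 - 8q_M - 2(q_H) = 0.
Helios's profit: π_H = (89 - 2Q)q_H - (44q_H + 2q_H²). Setting ∂π_H/∂q_H = 0: 45 - 8q_H - 2(q_M) = 0.
Best responses: q_M = (87 - 2q_H)/8, q_H = (45 - 2q_M)/8.
Solving the pair: q_M = 101/10, q_H = 31/10.

3.10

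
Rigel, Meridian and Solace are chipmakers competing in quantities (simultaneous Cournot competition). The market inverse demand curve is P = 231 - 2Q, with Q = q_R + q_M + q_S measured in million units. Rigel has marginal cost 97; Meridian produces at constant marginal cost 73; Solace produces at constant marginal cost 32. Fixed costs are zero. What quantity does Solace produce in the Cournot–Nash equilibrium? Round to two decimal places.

38.13

Rigel's profit: π_R = (231 - 2Q)q_R - (97q_R). Setting ∂π_R/∂q_R = 0: 134 - 4q_R - 2(q_M + q_S) = 0.
Meridian's profit: π_M = (231 - 2Q)q_M - (73q_M). Setting ∂π_M/∂q_M = 0: 158 - 4q_M - 2(q_R + q_S) = 0.
Solace's profit: π_S = (231 - 2Q)q_S - (32q_S). Setting ∂π_S/∂q_S = 0: 199 - 4q_S - 2(q_R + q_M) = 0.
Adding the 3 first-order conditions: 491 − 8Q = 0, so Q = 491/8.
Back-substituting: q_R = (134 − 491/4)/2 = 45/8, q_M = (158 − 491/4)/2 = 141/8, q_S = (199 − 491/4)/2 = 305/8.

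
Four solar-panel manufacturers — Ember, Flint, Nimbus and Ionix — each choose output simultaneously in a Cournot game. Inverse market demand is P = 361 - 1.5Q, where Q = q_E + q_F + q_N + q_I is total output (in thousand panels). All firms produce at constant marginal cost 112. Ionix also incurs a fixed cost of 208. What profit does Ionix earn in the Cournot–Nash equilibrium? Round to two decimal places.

1445.36

Each firm earns π_i = (361 - 1.5Q)q_i - 112q_i.
First-order condition (treating rivals' output as given): 249 - 3q_i - (3/2)·Σ_{j≠i} q_j = 0.
By symmetry each firm produces the same amount; substituting Σ_{j≠i} q_j = 3q_i yields q_i = 249/(15/2) = 166/5.
Price P = 361 - (3/2)·(664/5) = 809/5.
Ionix's profit: (809/5 - 112)·(166/5) - 208 = 1445.3600.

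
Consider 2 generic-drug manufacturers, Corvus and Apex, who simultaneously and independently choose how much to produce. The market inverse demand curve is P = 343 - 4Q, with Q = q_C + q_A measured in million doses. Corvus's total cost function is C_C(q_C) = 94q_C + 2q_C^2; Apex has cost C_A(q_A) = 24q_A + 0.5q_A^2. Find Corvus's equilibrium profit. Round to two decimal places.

Corvus's profit: π_C = (343 - 4Q)q_C - (94q_C + 2q_C²). Setting ∂π_C/∂q_C = 0: 249 - 12q_C - 4(q_A) = 0.
Apex's first-order condition: 319 - 9q_A - 4(q_C) = 0.
Rearranging gives the reaction functions q_C = (249 - 4q_A)/12 and q_A = (319 - 4q_C)/9.
Solving the pair: q_C = 965/92, q_A = 708/23.
Price P = 343 - 4·41.2717 = 177.9130.
Corvus's profit: 177.9130·(965/92) - 94·(965/92) - 2(965/92)² = 660.1311.

660.13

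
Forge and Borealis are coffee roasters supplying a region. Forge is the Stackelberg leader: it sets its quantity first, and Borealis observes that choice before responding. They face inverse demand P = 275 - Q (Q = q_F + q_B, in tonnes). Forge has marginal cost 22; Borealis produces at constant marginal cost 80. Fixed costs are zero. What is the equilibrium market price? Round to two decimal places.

99.75

Solve by backward induction. Given q_F, the follower Borealis maximises π_B = (275 - q_F - q_B)q_B - 80q_B.
Setting the follower's marginal profit to zero, 195 - q_F - 2q_B = 0, i.e. q_B = (195 - q_F)/2.
The leader anticipates this reaction. Substituting into P = 275 - Q gives P = 355/2 - (1/2)q_F, so π_F = (355/2 - (1/2)q_F)q_F - 22q_F.
The leader's first-order condition 311/2 - q_F = 0 yields q_F = 311/2.
Then q_B = (195 - 311/2)/2 = 79/4.
Total output Q = 701/4, so price P = 275 - 701/4 = 399/4.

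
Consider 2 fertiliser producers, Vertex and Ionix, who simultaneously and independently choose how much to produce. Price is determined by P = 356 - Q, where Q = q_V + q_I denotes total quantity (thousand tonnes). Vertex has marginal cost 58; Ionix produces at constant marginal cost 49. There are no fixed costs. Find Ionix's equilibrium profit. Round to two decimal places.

Vertex's profit: π_V = (356 - Q)q_V - (58q_V). Setting ∂π_V/∂q_V = 0: 298 - 2q_V - (q_I) = 0.
Ionix's first-order condition: 307 - 2q_I - (q_V) = 0.
Best responses: q_V = (298 - q_I)/2, q_I = (307 - q_V)/2.
Solving the pair: q_V = 289/3, q_I = 316/3.
Price P = 356 - 605/3 = 463/3.
Ionix's profit: (463/3 - 49)·(316/3) = 11095.1111.

11095.11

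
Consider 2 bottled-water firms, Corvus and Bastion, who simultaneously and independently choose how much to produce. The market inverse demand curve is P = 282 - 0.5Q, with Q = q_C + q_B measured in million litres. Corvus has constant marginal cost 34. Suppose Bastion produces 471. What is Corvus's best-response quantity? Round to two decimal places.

12.50

With the rival's output fixed at 471, Corvus's profit is π_C = (282 - (1/2)·471 - (1/2)q_C)q_C - (34q_C) = (93/2 - (1/2)q_C)q_C - (34q_C).
∂π_C/∂q_C = 25/2 - q_C = 0, so q_C = 25/2.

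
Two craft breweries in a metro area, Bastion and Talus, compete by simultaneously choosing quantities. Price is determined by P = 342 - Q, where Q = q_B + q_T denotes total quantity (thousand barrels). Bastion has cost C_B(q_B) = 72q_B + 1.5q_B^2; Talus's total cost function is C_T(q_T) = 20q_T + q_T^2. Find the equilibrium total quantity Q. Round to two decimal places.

110.42

Bastion's profit: π_B = (342 - Q)q_B - (72q_B + (3/2)q_B²). Setting ∂π_B/∂q_B = 0: 270 - 5q_B - (q_T) = 0.
Talus's first-order condition: 322 - 4q_T - (q_B) = 0.
Best responses: q_B = (270 - q_T)/5, q_T = (322 - q_B)/4.
Substituting one into the other gives q_B = 758/19 and q_T = 1340/19.
Total output Q = 758/19 + 1340/19 = 110.4211.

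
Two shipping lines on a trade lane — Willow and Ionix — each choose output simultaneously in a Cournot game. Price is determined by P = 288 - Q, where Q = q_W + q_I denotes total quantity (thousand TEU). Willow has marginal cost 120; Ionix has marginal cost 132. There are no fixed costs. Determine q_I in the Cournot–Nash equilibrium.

Willow's profit: π_W = (288 - Q)q_W - (120q_W). Setting ∂π_W/∂q_W = 0: 168 - 2q_W - (q_I) = 0.
Ionix's first-order condition: 156 - 2q_I - (q_W) = 0.
Best responses: q_W = (168 - q_I)/2, q_I = (156 - q_W)/2.
Solving the pair: q_W = 60, q_I = 48.

48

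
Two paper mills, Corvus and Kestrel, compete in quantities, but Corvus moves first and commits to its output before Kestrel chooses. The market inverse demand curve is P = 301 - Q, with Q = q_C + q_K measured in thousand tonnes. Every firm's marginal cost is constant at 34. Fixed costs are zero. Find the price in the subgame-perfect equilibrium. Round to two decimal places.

100.75

Solve by backward induction. Given q_C, the follower Kestrel maximises π_K = (301 - q_C - q_K)q_K - 34q_K.
∂π_K/∂q_K = 267 - q_C - 2q_K = 0 gives the reaction function q_K = (267 - q_C)/2.
The leader anticipates this reaction. Substituting into P = 301 - Q gives P = 335/2 - (1/2)q_C, so π_C = (335/2 - (1/2)q_C)q_C - 34q_C.
Maximising: ∂π_C/∂q_C = 267/2 - q_C = 0, giving q_C = 267/2.
Then q_K = (267 - 267/2)/2 = 267/4.
Total output Q = 801/4, so price P = 301 - 801/4 = 403/4.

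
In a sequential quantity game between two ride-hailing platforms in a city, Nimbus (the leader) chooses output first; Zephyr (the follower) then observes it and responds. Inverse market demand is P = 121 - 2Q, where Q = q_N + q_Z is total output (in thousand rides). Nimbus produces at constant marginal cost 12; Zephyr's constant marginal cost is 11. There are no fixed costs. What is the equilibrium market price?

The follower Zephyr best-responds to any q_N: π_Z = (121 - 2Q)q_Z - 11q_Z.
∂π_Z/∂q_Z = 110 - 2q_N - 4q_Z = 0 gives the reaction function q_Z = (110 - 2q_N)/4.
Nimbus substitutes q_Z(q_N) into its own profit: π_N = q_N(121 - 2q_N - (110 - 2q_N)/2) - 12q_N = (66 - q_N)q_N - 12q_N.
The leader's first-order condition 54 - 2q_N = 0 yields q_N = 27.
Then q_Z = (110 - 2·27)/4 = 14.
Total output Q = 41, so price P = 121 - 2·41 = 39.

39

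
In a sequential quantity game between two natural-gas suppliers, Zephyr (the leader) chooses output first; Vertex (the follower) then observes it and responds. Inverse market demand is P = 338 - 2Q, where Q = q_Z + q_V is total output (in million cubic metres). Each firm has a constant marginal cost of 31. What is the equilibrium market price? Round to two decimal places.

The follower Vertex best-responds to any q_Z: π_V = (338 - 2Q)q_V - 31q_V.
Setting the follower's marginal profit to zero, 307 - 2q_Z - 4q_V = 0, i.e. q_V = (307 - 2q_Z)/4.
Zephyr substitutes q_V(q_Z) into its own profit: π_Z = q_Z(338 - 2q_Z - (307 - 2q_Z)/2) - 31q_Z = (369/2 - q_Z)q_Z - 31q_Z.
The leader's first-order condition 307/2 - 2q_Z = 0 yields q_Z = 307/4.
Then q_V = (307 - 2·(307/4))/4 = 307/8.
Total output Q = 921/8, so price P = 338 - 2·(921/8) = 431/4.

107.75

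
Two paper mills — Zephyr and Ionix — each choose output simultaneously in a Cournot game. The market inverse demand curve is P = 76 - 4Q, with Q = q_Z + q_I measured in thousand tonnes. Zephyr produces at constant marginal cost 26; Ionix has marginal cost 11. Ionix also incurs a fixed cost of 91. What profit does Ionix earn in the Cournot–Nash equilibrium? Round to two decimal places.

Zephyr's profit: π_Z = (76 - 4Q)q_Z - (26q_Z). Setting ∂π_Z/∂q_Z = 0: 50 - 8q_Z - 4(q_I) = 0.
Ionix's first-order condition: 65 - 8q_I - 4(q_Z) = 0.
Best responses: q_Z = (50 - 4q_I)/8, q_I = (65 - 4q_Z)/8.
Solving the pair: q_Z = 35/12, q_I = 20/3.
Price P = 76 - 4·(115/12) = 113/3.
Ionix's profit: (113/3 - 11)·(20/3) - 91 = 781/9.

86.78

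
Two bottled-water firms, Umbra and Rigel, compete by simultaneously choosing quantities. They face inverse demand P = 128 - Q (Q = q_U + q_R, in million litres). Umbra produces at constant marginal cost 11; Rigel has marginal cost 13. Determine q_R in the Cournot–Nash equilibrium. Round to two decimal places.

37.67

Umbra's profit: π_U = (128 - Q)q_U - (11q_U). Setting ∂π_U/∂q_U = 0: 117 - 2q_U - (q_R) = 0.
Rigel's first-order condition: 115 - 2q_R - (q_U) = 0.
Rearranging gives the reaction functions q_U = (117 - q_R)/2 and q_R = (115 - q_U)/2.
Substituting one into the other gives q_U = 119/3 and q_R = 113/3.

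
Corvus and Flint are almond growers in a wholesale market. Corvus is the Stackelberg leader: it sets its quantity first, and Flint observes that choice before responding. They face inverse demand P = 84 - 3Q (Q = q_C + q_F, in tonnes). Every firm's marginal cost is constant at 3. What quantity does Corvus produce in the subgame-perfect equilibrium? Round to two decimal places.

Solve by backward induction. Given q_C, the follower Flint maximises π_F = (84 - 3q_C - 3q_F)q_F - 3q_F.
∂π_F/∂q_F = 81 - 3q_C - 6q_F = 0 gives the reaction function q_F = (81 - 3q_C)/6.
The leader anticipates this reaction. Substituting into P = 84 - 3Q gives P = 87/2 - (3/2)q_C, so π_C = (87/2 - (3/2)q_C)q_C - 3q_C.
Maximising: ∂π_C/∂q_C = 81/2 - 3q_C = 0, giving q_C = 27/2.
Then q_F = (81 - 3·(27/2))/6 = 27/4.

13.50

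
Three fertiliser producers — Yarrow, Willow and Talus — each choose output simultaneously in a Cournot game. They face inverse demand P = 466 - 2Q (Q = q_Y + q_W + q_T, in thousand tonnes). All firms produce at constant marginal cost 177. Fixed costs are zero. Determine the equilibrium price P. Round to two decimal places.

249.25

A representative firm's profit is π_i = q_i(466 - 2Q) - 177q_i.
Setting ∂π_i/∂q_i = 0 with rivals' quantities fixed: 289 - 4q_i - 2·Σ_{j≠i} q_j = 0.
By symmetry each firm produces the same amount; substituting Σ_{j≠i} q_j = 2q_i yields q_i = 289/8.
Total output Q = 867/8, so price P = 466 - 2·(867/8) = 997/4.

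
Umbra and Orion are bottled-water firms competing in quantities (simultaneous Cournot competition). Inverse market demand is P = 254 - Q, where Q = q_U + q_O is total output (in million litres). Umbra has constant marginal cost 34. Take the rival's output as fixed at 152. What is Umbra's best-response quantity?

34

With the rival's output fixed at 152, Umbra's profit is π_U = (254 - 152 - q_U)q_U - (34q_U) = (102 - q_U)q_U - (34q_U).
∂π_U/∂q_U = 68 - 2q_U = 0, so q_U = 34.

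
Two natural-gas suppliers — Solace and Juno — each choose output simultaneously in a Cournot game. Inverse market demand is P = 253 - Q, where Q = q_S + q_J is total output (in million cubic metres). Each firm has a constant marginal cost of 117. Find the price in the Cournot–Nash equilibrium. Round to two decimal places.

162.33

A representative firm's profit is π_i = q_i(253 - Q) - 117q_i.
Setting ∂π_i/∂q_i = 0 with rivals' quantities fixed: 136 - 2q_i - q_j = 0.
With identical firms every q_j equals q_i, so q_j = q_i and 136 = 3q_i, giving q_i = 136/3.
Total output Q = 272/3, so price P = 253 - 272/3 = 487/3.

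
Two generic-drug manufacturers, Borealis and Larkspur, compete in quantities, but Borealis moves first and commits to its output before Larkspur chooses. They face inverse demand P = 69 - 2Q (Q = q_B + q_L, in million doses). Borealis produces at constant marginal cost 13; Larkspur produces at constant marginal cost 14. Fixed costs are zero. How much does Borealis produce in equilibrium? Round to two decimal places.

14.25

Solve by backward induction. Given q_B, the follower Larkspur maximises π_L = (69 - 2q_B - 2q_L)q_L - 14q_L.
∂π_L/∂q_L = 55 - 2q_B - 4q_L = 0 gives the reaction function q_L = (55 - 2q_B)/4.
The leader anticipates this reaction. Substituting into P = 69 - 2Q gives P = 83/2 - q_B, so π_B = (83/2 - q_B)q_B - 13q_B.
Maximising: ∂π_B/∂q_B = 57/2 - 2q_B = 0, giving q_B = 57/4.
Then q_L = (55 - 2·(57/4))/4 = 53/8.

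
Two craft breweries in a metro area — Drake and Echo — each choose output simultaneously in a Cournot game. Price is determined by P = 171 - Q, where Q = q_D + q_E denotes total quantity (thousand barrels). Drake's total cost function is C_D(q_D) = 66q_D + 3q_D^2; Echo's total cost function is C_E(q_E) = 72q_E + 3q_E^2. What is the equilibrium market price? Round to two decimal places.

Drake's profit: π_D = (171 - Q)q_D - (66q_D + 3q_D²). Setting ∂π_D/∂q_D = 0: 105 - 8q_D - (q_E) = 0.
Echo's first-order condition: 99 - 8q_E - (q_D) = 0.
Best responses: q_D = (105 - q_E)/8, q_E = (99 - q_D)/8.
Substituting one into the other gives q_D = 247/21 and q_E = 229/21.
Total output Q = 68/3, so price P = 171 - 68/3 = 445/3.

148.33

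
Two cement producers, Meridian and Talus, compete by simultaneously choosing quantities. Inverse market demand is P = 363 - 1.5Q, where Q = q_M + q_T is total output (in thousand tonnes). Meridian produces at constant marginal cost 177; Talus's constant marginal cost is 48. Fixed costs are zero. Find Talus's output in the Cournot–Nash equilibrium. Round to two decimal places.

Meridian's profit: π_M = (363 - 1.5Q)q_M - (177q_M). Setting ∂π_M/∂q_M = 0: 186 - 3q_M - (3/2)(q_T) = 0.
Talus's profit: π_T = (363 - 1.5Q)q_T - (48q_T). Setting ∂π_T/∂q_T = 0: 315 - 3q_T - (3/2)(q_M) = 0.
So q_M = (186 - (3/2)q_T)/3 and q_T = (315 - (3/2)q_M)/3.
Substituting one into the other gives q_M = 38/3 and q_T = 296/3.

98.67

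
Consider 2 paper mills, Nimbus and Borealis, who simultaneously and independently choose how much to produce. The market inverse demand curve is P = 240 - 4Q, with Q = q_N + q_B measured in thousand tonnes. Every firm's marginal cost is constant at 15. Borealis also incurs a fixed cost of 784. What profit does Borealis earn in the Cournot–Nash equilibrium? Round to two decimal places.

622.25

Each firm earns π_i = (240 - 4Q)q_i - 15q_i.
Setting ∂π_i/∂q_i = 0 with rivals' quantities fixed: 225 - 8q_i - 4q_j = 0.
With identical firms every q_j equals q_i, so q_j = q_i and 225 = 12q_i, giving q_i = 75/4.
Price P = 240 - 4·(75/2) = 90.
Borealis's profit: (90 - 15)·(75/4) - 784 = 622.2500.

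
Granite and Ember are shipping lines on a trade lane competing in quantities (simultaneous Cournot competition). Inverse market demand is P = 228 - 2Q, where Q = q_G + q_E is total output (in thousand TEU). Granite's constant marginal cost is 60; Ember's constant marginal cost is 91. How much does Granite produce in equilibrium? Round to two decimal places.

33.17

Granite's profit: π_G = (228 - 2Q)q_G - (60q_G). Setting ∂π_G/∂q_G = 0: 168 - 4q_G - 2(q_E) = 0.
Ember's profit: π_E = (228 - 2Q)q_E - (91q_E). Setting ∂π_E/∂q_E = 0: 137 - 4q_E - 2(q_G) = 0.
Best responses: q_G = (168 - 2q_E)/4, q_E = (137 - 2q_G)/4.
Substituting one into the other gives q_G = 199/6 and q_E = 53/3.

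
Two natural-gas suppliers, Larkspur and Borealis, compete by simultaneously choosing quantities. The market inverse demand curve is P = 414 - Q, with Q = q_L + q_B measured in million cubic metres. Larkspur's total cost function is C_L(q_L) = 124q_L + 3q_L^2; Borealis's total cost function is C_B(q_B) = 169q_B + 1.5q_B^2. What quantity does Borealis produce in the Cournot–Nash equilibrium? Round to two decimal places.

42.82

Larkspur's profit: π_L = (414 - Q)q_L - (124q_L + 3q_L²). Setting ∂π_L/∂q_L = 0: 290 - 8q_L - (q_B) = 0.
Borealis's profit: π_B = (414 - Q)q_B - (169q_B + (3/2)q_B²). Setting ∂π_B/∂q_B = 0: 245 - 5q_B - (q_L) = 0.
Best responses: q_L = (290 - q_B)/8, q_B = (245 - q_L)/5.
Substituting one into the other gives q_L = 1205/39 and q_B = 1670/39.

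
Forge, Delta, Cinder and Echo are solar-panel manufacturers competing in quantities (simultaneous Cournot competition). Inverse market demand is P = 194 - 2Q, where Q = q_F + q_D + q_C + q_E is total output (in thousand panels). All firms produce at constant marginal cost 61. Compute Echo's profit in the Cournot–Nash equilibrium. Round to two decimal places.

Each firm earns π_i = (194 - 2Q)q_i - 61q_i.
First-order condition (treating rivals' output as given): 133 - 4q_i - 2·Σ_{j≠i} q_j = 0.
By symmetry each firm produces the same amount; substituting Σ_{j≠i} q_j = 3q_i yields q_i = 133/10.
Price P = 194 - 2·(266/5) = 438/5.
Echo's profit: (438/5 - 61)·(133/10) = 353.7800.

353.78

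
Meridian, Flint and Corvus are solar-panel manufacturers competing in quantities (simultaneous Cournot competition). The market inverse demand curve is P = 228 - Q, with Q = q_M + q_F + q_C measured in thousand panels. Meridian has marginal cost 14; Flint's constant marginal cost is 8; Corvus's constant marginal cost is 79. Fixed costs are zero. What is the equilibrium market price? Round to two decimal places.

82.25

Meridian's profit: π_M = (228 - Q)q_M - (14q_M). Setting ∂π_M/∂q_M = 0: 214 - 2q_M - (q_F + q_C) = 0.
Flint's first-order condition: 220 - 2q_F - (q_M + q_C) = 0.
Corvus's profit: π_C = (228 - Q)q_C - (79q_C). Setting ∂π_C/∂q_C = 0: 149 - 2q_C - (q_M + q_F) = 0.
Summing all 3 equations gives 583 − 4Q = 0, hence Q = 583/4.
Back-substituting: q_M = (214 − 583/4) = 273/4, q_F = (220 − 583/4) = 297/4, q_C = (149 − 583/4) = 13/4.
Total output Q = 583/4, so price P = 228 - 583/4 = 329/4.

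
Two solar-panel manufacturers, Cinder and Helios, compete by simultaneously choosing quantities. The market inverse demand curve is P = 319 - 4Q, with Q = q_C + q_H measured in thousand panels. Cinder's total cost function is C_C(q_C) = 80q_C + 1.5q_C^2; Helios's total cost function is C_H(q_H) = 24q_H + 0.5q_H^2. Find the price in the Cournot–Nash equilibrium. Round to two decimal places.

Cinder's profit: π_C = (319 - 4Q)q_C - (80q_C + (3/2)q_C²). Setting ∂π_C/∂q_C = 0: 239 - 11q_C - 4(q_H) = 0.
Helios's profit: π_H = (319 - 4Q)q_H - (24q_H + (1/2)q_H²). Setting ∂π_H/∂q_H = 0: 295 - 9q_H - 4(q_C) = 0.
Rearranging gives the reaction functions q_C = (239 - 4q_H)/11 and q_H = (295 - 4q_C)/9.
Solving the pair: q_C = 971/83, q_H = 27.5783.
Total output Q = 39.2771, so price P = 319 - 4·39.2771 = 161.8916.

161.89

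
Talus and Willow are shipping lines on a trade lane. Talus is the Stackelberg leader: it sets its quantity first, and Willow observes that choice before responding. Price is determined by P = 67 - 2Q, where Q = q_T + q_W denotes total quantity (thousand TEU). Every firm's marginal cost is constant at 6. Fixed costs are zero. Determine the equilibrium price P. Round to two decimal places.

21.25

The follower Willow best-responds to any q_T: π_W = (67 - 2Q)q_W - 6q_W.
Setting the follower's marginal profit to zero, 61 - 2q_T - 4q_W = 0, i.e. q_W = (61 - 2q_T)/4.
Talus substitutes q_W(q_T) into its own profit: π_T = q_T(67 - 2q_T - (61 - 2q_T)/2) - 6q_T = (73/2 - q_T)q_T - 6q_T.
Maximising: ∂π_T/∂q_T = 61/2 - 2q_T = 0, giving q_T = 61/4.
Then q_W = (61 - 2·(61/4))/4 = 61/8.
Total output Q = 183/8, so price P = 67 - 2·(183/8) = 85/4.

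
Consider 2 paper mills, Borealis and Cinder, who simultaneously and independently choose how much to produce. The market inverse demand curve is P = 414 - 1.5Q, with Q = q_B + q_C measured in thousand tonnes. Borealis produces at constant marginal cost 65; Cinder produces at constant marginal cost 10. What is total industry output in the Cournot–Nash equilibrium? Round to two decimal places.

Borealis's profit: π_B = (414 - 1.5Q)q_B - (65q_B). Setting ∂π_B/∂q_B = 0: 349 - 3q_B - (3/2)(q_C) = 0.
Cinder's profit: π_C = (414 - 1.5Q)q_C - (10q_C). Setting ∂π_C/∂q_C = 0: 404 - 3q_C - (3/2)(q_B) = 0.
Best responses: q_B = (349 - (3/2)q_C)/3, q_C = (404 - (3/2)q_B)/3.
Solving the pair: q_B = 196/3, q_C = 102.
Total output Q = 196/3 + 102 = 502/3.

167.33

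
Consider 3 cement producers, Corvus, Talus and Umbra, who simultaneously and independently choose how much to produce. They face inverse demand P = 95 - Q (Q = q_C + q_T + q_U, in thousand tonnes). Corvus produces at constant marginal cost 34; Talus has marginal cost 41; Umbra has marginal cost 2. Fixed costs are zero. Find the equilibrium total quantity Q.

Corvus's profit: π_C = (95 - Q)q_C - (34q_C). Setting ∂π_C/∂q_C = 0: 61 - 2q_C - (q_T + q_U) = 0.
Talus's first-order condition: 54 - 2q_T - (q_C + q_U) = 0.
Umbra's profit: π_U = (95 - Q)q_U - (2q_U). Setting ∂π_U/∂q_U = 0: 93 - 2q_U - (q_C + q_T) = 0.
Adding the 3 first-order conditions: 208 − 4Q = 0, so Q = 52.
Back-substituting: q_C = (61 − 52) = 9, q_T = (54 − 52) = 2, q_U = (93 − 52) = 41.
Total output Q = 9 + 2 + 41 = 52.

52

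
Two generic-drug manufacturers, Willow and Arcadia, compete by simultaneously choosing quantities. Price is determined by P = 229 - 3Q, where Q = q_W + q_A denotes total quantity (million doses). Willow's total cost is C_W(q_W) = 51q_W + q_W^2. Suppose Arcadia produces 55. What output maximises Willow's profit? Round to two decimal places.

With the rival's output fixed at 55, Willow's profit is π_W = (229 - 3·55 - 3q_W)q_W - (51q_W + q_W²) = (64 - 3q_W)q_W - (51q_W + q_W²).
∂π_W/∂q_W = 13 - 8q_W = 0, so q_W = 13/8.

1.63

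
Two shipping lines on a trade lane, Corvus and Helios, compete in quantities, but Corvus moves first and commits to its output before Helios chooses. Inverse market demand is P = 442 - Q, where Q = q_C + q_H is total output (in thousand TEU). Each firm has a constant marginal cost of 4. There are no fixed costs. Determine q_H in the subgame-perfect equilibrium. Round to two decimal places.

Solve by backward induction. Given q_C, the follower Helios maximises π_H = (442 - q_C - q_H)q_H - 4q_H.
Follower FOC: 438 - q_C - 2q_H = 0, so q_H(q_C) = (438 - q_C)/2.
Corvus substitutes q_H(q_C) into its own profit: π_C = q_C(442 - q_C - (438 - q_C)/2) - 4q_C = (223 - (1/2)q_C)q_C - 4q_C.
The leader's first-order condition 219 - q_C = 0 yields q_C = 219.
Then q_H = (438 - 219)/2 = 219/2.

109.50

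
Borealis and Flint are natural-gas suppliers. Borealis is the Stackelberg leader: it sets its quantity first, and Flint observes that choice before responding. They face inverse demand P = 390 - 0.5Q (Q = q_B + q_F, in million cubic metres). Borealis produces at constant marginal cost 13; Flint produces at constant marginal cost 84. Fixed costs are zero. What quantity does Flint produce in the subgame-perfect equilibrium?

82

Solve by backward induction. Given q_B, the follower Flint maximises π_F = (390 - (1/2)q_B - (1/2)q_F)q_F - 84q_F.
Setting the follower's marginal profit to zero, 306 - (1/2)q_B - q_F = 0, i.e. q_F = (306 - (1/2)q_B).
The leader anticipates this reaction. Substituting into P = 390 - 0.5Q gives P = 237 - (1/4)q_B, so π_B = (237 - (1/4)q_B)q_B - 13q_B.
Leader FOC: 224 - (1/2)q_B = 0, so q_B = 448.
Then q_F = (306 - (1/2)·448) = 82.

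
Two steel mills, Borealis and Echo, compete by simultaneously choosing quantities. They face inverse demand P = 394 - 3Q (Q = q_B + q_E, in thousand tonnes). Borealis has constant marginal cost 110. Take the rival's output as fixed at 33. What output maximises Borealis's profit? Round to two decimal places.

With the rival's output fixed at 33, Borealis's profit is π_B = (394 - 3·33 - 3q_B)q_B - (110q_B) = (295 - 3q_B)q_B - (110q_B).
∂π_B/∂q_B = 185 - 6q_B = 0, so q_B = 185/6.

30.83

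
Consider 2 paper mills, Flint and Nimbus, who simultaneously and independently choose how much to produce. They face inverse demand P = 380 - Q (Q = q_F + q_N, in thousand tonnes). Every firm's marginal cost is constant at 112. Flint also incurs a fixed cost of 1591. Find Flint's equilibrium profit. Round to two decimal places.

6389.44

Each firm earns π_i = (380 - Q)q_i - 112q_i.
First-order condition (treating rivals' output as given): 268 - 2q_i - q_j = 0.
By symmetry each firm produces the same amount; substituting q_j = q_i yields q_i = 268/3.
Price P = 380 - 536/3 = 604/3.
Flint's profit: (604/3 - 112)·(268/3) - 1591 = 6389.4444.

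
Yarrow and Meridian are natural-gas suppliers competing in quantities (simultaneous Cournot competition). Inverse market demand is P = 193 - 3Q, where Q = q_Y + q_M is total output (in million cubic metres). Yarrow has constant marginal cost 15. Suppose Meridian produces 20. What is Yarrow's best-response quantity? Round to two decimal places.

With the rival's output fixed at 20, Yarrow's profit is π_Y = (193 - 3·20 - 3q_Y)q_Y - (15q_Y) = (133 - 3q_Y)q_Y - (15q_Y).
∂π_Y/∂q_Y = 118 - 6q_Y = 0, so q_Y = 59/3.

19.67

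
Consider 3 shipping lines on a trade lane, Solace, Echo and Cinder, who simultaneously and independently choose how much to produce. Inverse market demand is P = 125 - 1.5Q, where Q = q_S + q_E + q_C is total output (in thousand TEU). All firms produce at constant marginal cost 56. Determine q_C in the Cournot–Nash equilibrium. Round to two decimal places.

Each firm earns π_i = (125 - 1.5Q)q_i - 56q_i.
Setting ∂π_i/∂q_i = 0 with rivals' quantities fixed: 69 - 3q_i - (3/2)·Σ_{j≠i} q_j = 0.
With identical firms every q_j equals q_i, so Σ_{j≠i} q_j = 2q_i and 69 = 6q_i, giving q_i = 23/2.

11.50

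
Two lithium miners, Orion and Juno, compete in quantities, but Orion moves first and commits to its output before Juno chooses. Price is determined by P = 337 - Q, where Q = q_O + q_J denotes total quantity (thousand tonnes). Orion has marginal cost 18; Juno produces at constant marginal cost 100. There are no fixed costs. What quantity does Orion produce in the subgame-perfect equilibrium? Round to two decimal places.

Solve by backward induction. Given q_O, the follower Juno maximises π_J = (337 - q_O - q_J)q_J - 100q_J.
∂π_J/∂q_J = 237 - q_O - 2q_J = 0 gives the reaction function q_J = (237 - q_O)/2.
The leader anticipates this reaction. Substituting into P = 337 - Q gives P = 437/2 - (1/2)q_O, so π_O = (437/2 - (1/2)q_O)q_O - 18q_O.
Maximising: ∂π_O/∂q_O = 401/2 - q_O = 0, giving q_O = 401/2.
Then q_J = (237 - 401/2)/2 = 73/4.

200.50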